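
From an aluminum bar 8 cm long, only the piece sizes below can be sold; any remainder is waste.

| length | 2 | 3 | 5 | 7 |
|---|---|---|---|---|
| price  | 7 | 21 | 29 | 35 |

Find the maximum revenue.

50

Consider every possible first cut. r[k] is the best of p[i]+r[k−i] over all sellable i≤k.
r[1] = 0
r[2] = 7
r[3] = 21
r[4] = 21
r[5] = 29
r[6] = 42  (first piece 3, then r[3]=21)
r[7] = 42
r[8] = 50  (first piece 3, then r[5]=29)
One optimal cutting: 5 + 3 → $50.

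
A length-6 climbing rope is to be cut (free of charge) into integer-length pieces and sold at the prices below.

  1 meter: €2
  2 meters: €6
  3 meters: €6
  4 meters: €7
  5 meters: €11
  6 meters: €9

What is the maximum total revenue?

18

Consider every possible first cut. best[k] is the best of p[i]+best[k−i] over all sellable i≤k.
best[1] = 2
best[2] = max(2+2, 6+0) = 6
best[3] = max(2+6, 6+2, 6+0) = 8
best[4] = max(2+8, 6+6, 6+2, 7+0) = 12
best[5] = max(2+12, 6+8, 6+6, 7+2, 11+0) = 14
best[6] = max(2+14, 6+12, 6+8, 7+6, 11+2, 9+0) = 18
One optimal cutting: 2 + 2 + 2 → €6 + €6 + €6 = €18.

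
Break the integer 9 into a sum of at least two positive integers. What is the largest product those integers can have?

27

Define P[k] = max over 1≤i<k of i · max(k−i, P[k−i]); the inner max lets the remainder stay uncut if that's better.
P[2] = 1·max(1,0) = 1·1 = 1
P[3] = max(1·2, 2·1) = 2
P[4] = max(1·3, 2·2, 3·1) = 4
P[5] = max(1·4, 2·3, 3·2, 4·1) = 6
P[6] = max(1·6, 2·4, 3·3, 4·2, 5·1) = 9
P[7] = max(1·9, 2·6, 3·4, 4·3, 5·2, 6·1) = 12
P[8] = max(1·12, 2·9, 3·6, …, 6·2, 7·1) = 18
P[9] = max(1·18, 2·12, 3·9, …, 7·2, 8·1) = 27
One optimal split: 3 + 3 + 3; product 3·3·3 = 27.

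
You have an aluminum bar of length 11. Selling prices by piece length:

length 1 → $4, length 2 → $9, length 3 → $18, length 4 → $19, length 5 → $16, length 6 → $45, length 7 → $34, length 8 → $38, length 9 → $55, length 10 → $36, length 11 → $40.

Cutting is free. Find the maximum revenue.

72

Let R[k] be the best obtainable value from length k. For each k, try every first piece i and keep the best of price[i] + R[k−i].
R[1] = 4
R[2] = max(4+4, 9+0) = 9
R[3] = max(4+9, 9+4, 18+0) = 18
R[4] = max(4+18, 9+9, 18+4, 19+0) = 22
R[5] = max(4+22, 9+18, 18+9, 19+4, 16+0) = 27
R[6] = max(4+27, 9+22, 18+18, 19+9, 16+4, 45+0) = 45
R[7] = max(4+45, 9+27, 18+22, …, 45+4, 34+0) = 49
R[8] = max(4+49, 9+45, 18+27, …, 34+4, 38+0) = 54
R[9] = max(4+54, 9+49, 18+45, …, 38+4, 55+0) = 63
R[10] = max(4+63, 9+54, 18+49, …, 55+4, 36+0) = 67
R[11] = max(4+67, 9+63, 18+54, …, 36+4, 40+0) = 72
One optimal cutting: 6 + 3 + 2 → $45 + $18 + $9 = $72.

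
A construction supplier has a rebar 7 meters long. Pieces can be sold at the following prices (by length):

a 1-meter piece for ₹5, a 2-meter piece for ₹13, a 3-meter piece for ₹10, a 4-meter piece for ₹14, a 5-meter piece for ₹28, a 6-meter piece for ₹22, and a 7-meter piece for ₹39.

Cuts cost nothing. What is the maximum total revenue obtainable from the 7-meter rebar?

Consider every possible first cut. best[k] is the best of p[i]+best[k−i] over all sellable i≤k.
best[1] = 5
best[2] = 13
best[3] = 18  (first piece 1, then best[2]=13)
best[4] = 26  (first piece 2, then best[2]=13)
best[5] = 31  (first piece 1, then best[4]=26)
best[6] = 39  (first piece 2, then best[4]=26)
best[7] = 44  (first piece 1, then best[6]=39)
One optimal cutting: 2 + 2 + 2 + 1 → ₹13 + ₹13 + ₹13 + ₹5 = ₹44.

44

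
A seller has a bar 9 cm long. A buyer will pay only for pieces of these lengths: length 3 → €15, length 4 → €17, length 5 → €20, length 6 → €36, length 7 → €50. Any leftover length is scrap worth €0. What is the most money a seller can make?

51

Let r[k] be the best obtainable value from length k. For each k, try every first piece i and keep the best of price[i] + r[k−i].
r[1] = 0
r[2] = 0
r[3] = 15
r[4] = max(15+0, 17+0) = 17
r[5] = max(15+0, 17+0, 20+0) = 20
r[6] = max(15+15, 17+0, 20+0, 36+0) = 36
r[7] = max(15+17, 17+15, 20+0, 36+0, 50+0) = 50
r[8] = max(15+20, 17+17, 20+15, 36+0, 50+0) = 50
r[9] = max(15+36, 17+20, 20+17, 36+15, 50+0) = 51
One optimal cutting: 6 + 3 → €51.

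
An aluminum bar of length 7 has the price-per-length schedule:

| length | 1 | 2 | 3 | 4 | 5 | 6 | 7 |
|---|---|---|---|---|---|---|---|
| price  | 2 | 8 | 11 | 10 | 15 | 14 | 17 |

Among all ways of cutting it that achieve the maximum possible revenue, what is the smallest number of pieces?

3

Consider every possible first cut. r[k] is the best of p[i]+r[k−i] over all sellable i≤k.
r[1] = 2
r[2] = max(2+2, 8+0) = 8
r[3] = max(2+8, 8+2, 11+0) = 11
r[4] = max(2+11, 8+8, 11+2, 10+0) = 16
r[5] = max(2+16, 8+11, 11+8, 10+2, 15+0) = 19
r[6] = max(2+19, 8+16, 11+11, 10+8, 15+2, 14+0) = 24
r[7] = max(2+24, 8+19, 11+16, …, 14+2, 17+0) = 27
Maximum revenue is $27.
Now minimize piece count subject to staying optimal: for each k, pieces[k] = 1 + min over i with p[i]+r[k−i]=r[k] of pieces[k−i].
pieces[4] = 2
pieces[5] = 2
pieces[6] = 3
pieces[7] = 3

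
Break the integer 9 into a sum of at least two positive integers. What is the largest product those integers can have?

Fill m[k] for k=2..9: at each k try every first piece i and multiply by the better of (k−i) uncut or m[k−i].
m[2] = 1×max(1,0) = 1×1 = 1
m[3] = 1×max(2,1) = 1×2 = 2
m[4] = 2×max(2,1) = 2×2 = 4
m[5] = 2×max(3,2) = 2×3 = 6
m[6] = 3×max(3,2) = 3×3 = 9
m[7] = 2×max(5,6) = 2×6 = 12
m[8] = 2×max(6,9) = 2×9 = 18
m[9] = 3×max(6,9) = 3×9 = 27
One optimal split: 3 + 3 + 3; product 3×3×3 = 27.

27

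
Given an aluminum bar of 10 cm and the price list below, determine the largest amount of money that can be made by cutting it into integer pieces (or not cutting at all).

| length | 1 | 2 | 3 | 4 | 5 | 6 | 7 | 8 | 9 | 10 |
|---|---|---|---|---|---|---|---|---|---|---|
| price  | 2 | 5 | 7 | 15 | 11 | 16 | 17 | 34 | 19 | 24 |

39

Consider every possible first cut. v[k] is the best of p[i]+v[k−i] over all sellable i≤k.
v[1] = 2
v[2] = 5
v[3] = 7  (first piece 1, then v[2]=5)
v[4] = 15
v[5] = 17  (first piece 1, then v[4]=15)
v[6] = 20  (first piece 2, then v[4]=15)
v[7] = 22  (first piece 1, then v[6]=20)
v[8] = 34
v[9] = 36  (first piece 1, then v[8]=34)
v[10] = 39  (first piece 2, then v[8]=34)
One optimal cutting: 8 + 2 → $34 + $5 = $39.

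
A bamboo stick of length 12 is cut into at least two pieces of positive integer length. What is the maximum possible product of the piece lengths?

Define m[k] = max over 1≤i<k of i · max(k−i, m[k−i]); the inner max lets the remainder stay uncut if that's better.
m[2] = 1·max(1,0) = 1·1 = 1
m[3] = 1·max(2,1) = 1·2 = 2
m[4] = 2·max(2,1) = 2·2 = 4
m[5] = 2·max(3,2) = 2·3 = 6
m[6] = 3·max(3,2) = 3·3 = 9
m[7] = 2·max(5,6) = 2·6 = 12
m[8] = 2·max(6,9) = 2·9 = 18
m[9] = 3·max(6,9) = 3·9 = 27
m[10] = 2·max(8,18) = 2·18 = 36
m[11] = 2·max(9,27) = 2·27 = 54
m[12] = 3·max(9,27) = 3·27 = 81
One optimal split: 3 + 3 + 3 + 3; product 3·3·3·3 = 81.

81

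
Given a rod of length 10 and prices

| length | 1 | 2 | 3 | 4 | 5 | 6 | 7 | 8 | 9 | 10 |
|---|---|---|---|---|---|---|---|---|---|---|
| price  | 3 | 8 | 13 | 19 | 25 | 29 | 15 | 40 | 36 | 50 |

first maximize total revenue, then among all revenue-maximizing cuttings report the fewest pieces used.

1

Build r[k] bottom-up: r[k] = max over allowed piece i of (p[i] + r[k−i]).
r[1] = 3
r[2] = 8
r[3] = 13
r[4] = 19
r[5] = 25
r[6] = 29
r[7] = 33  (first piece 2, then r[5]=25)
r[8] = 40
r[9] = 44  (first piece 4, then r[5]=25)
r[10] = 50  (first piece 5, then r[5]=25)
Maximum revenue is $50.
Now minimize piece count subject to staying optimal: for each k, pieces[k] = 1 + min over i with p[i]+r[k−i]=r[k] of pieces[k−i].
pieces[7] = 2
pieces[8] = 1
pieces[9] = 2
pieces[10] = 1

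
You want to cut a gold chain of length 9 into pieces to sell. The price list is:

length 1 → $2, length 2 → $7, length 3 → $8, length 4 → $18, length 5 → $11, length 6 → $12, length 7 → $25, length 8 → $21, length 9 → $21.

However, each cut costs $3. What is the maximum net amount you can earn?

Let v[k] be the best obtainable value from length k. For each k, try every first piece i and keep the best of price[i] + v[k−i] minus the 3 cut fee when i<k.
v[1] = 2
v[2] = max(2+2-3, 7+0) = 7
v[3] = max(2+7-3, 7+2-3, 8+0) = 8
v[4] = max(2+8-3, 7+7-3, 8+2-3, 18+0) = 18
v[5] = max(2+18-3, 7+8-3, 8+7-3, 18+2-3, 11+0) = 17
v[6] = max(2+17-3, 7+18-3, 8+8-3, 18+7-3, 11+2-3, 12+0) = 22
v[7] = max(2+22-3, 7+17-3, 8+18-3, …, 12+2-3, 25+0) = 25
v[8] = max(2+25-3, 7+22-3, 8+17-3, …, 25+2-3, 21+0) = 33
v[9] = max(2+33-3, 7+25-3, 8+22-3, …, 21+2-3, 21+0) = 32
One optimal plan: pieces 4 + 4 + 1 (2 cuts) → $38 − $6 = $32.

32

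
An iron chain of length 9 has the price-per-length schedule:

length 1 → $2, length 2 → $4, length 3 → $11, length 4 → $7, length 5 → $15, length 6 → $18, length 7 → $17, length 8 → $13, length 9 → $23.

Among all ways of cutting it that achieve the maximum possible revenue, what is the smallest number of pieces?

3

Consider every possible first cut. r[k] is the best of p[i]+r[k−i] over all sellable i≤k.
r[1] = 2
r[2] = max(2+2, 4+0) = 4
r[3] = max(2+4, 4+2, 11+0) = 11
r[4] = max(2+11, 4+4, 11+2, 7+0) = 13
r[5] = max(2+13, 4+11, 11+4, 7+2, 15+0) = 15
r[6] = max(2+15, 4+13, 11+11, 7+4, 15+2, 18+0) = 22
r[7] = max(2+22, 4+15, 11+13, …, 18+2, 17+0) = 24
r[8] = max(2+24, 4+22, 11+15, …, 17+2, 13+0) = 26
r[9] = max(2+26, 4+24, 11+22, …, 13+2, 23+0) = 33
Maximum revenue is $33.
Now minimize piece count subject to staying optimal: for each k, pieces[k] = 1 + min over i with p[i]+r[k−i]=r[k] of pieces[k−i].
pieces[6] = 2
pieces[7] = 3
pieces[8] = 2
pieces[9] = 3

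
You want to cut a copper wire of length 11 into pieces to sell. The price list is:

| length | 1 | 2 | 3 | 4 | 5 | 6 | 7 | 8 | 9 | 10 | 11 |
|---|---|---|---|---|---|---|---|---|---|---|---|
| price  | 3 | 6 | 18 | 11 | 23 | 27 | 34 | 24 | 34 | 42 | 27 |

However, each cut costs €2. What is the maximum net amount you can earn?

Consider every possible first cut. v[k] is the best of p[i]+v[k−i] over all sellable i≤k, charging 2 whenever i<k.
v[1] = 3
v[2] = max(3+3-2, 6+0) = 6
v[3] = max(3+6-2, 6+3-2, 18+0) = 18
v[4] = max(3+18-2, 6+6-2, 18+3-2, 11+0) = 19
v[5] = max(3+19-2, 6+18-2, 18+6-2, 11+3-2, 23+0) = 23
v[6] = max(3+23-2, 6+19-2, 18+18-2, 11+6-2, 23+3-2, 27+0) = 34
v[7] = max(3+34-2, 6+23-2, 18+19-2, …, 27+3-2, 34+0) = 35
v[8] = max(3+35-2, 6+34-2, 18+23-2, …, 34+3-2, 24+0) = 39
v[9] = max(3+39-2, 6+35-2, 18+34-2, …, 24+3-2, 34+0) = 50
v[10] = max(3+50-2, 6+39-2, 18+35-2, …, 34+3-2, 42+0) = 51
v[11] = max(3+51-2, 6+50-2, 18+39-2, …, 42+3-2, 27+0) = 55
One optimal plan: pieces 5 + 3 + 3 (2 cuts) → €59 − €4 = €55.

55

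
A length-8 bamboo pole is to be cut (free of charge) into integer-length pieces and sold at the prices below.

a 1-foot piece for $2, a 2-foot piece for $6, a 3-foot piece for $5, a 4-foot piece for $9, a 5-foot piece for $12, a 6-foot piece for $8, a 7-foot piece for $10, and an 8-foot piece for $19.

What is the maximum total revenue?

24

Let R[k] be the best obtainable value from length k. For each k, try every first piece i and keep the best of price[i] + R[k−i].
R[1] = 2
R[2] = max(2+2, 6+0) = 6
R[3] = max(2+6, 6+2, 5+0) = 8
R[4] = max(2+8, 6+6, 5+2, 9+0) = 12
R[5] = max(2+12, 6+8, 5+6, 9+2, 12+0) = 14
R[6] = max(2+14, 6+12, 5+8, 9+6, 12+2, 8+0) = 18
R[7] = max(2+18, 6+14, 5+12, …, 8+2, 10+0) = 20
R[8] = max(2+20, 6+18, 5+14, …, 10+2, 19+0) = 24
One optimal cutting: 2 + 2 + 2 + 2 → $6 + $6 + $6 + $6 = $24.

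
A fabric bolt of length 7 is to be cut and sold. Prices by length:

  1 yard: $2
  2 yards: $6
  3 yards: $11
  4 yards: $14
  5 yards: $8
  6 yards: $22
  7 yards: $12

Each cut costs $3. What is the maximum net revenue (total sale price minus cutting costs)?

Consider every possible first cut. net[k] is the best of p[i]+net[k−i] over all sellable i≤k, charging 3 whenever i<k.
net[1] = 2
net[2] = max(2+2-3, 6+0) = 6
net[3] = max(2+6-3, 6+2-3, 11+0) = 11
net[4] = max(2+11-3, 6+6-3, 11+2-3, 14+0) = 14
net[5] = max(2+14-3, 6+11-3, 11+6-3, 14+2-3, 8+0) = 14
net[6] = max(2+14-3, 6+14-3, 11+11-3, 14+6-3, 8+2-3, 22+0) = 22
net[7] = max(2+22-3, 6+14-3, 11+14-3, …, 22+2-3, 12+0) = 22
One optimal plan: pieces 4 + 3 (1 cut) → $25 − $3 = $22.

22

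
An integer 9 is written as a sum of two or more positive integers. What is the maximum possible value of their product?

Define m[k] = max over 1≤i<k of i · max(k−i, m[k−i]); the inner max lets the remainder stay uncut if that's better.
m[2] = 1·max(1,0) = 1·1 = 1
m[3] = max(1·2, 2·1) = 2
m[4] = max(1·3, 2·2, 3·1) = 4
m[5] = max(1·4, 2·3, 3·2, 4·1) = 6
m[6] = max(1·6, 2·4, 3·3, 4·2, 5·1) = 9
m[7] = max(1·9, 2·6, 3·4, 4·3, 5·2, 6·1) = 12
m[8] = max(1·12, 2·9, 3·6, …, 6·2, 7·1) = 18
m[9] = max(1·18, 2·12, 3·9, …, 7·2, 8·1) = 27
One optimal split: 3 + 3 + 3; product 3·3·3 = 27.

27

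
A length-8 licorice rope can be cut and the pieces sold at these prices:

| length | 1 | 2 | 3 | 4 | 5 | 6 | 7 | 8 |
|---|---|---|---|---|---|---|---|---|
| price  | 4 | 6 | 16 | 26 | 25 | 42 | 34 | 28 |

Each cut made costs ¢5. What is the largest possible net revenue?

Let r[k] be the best obtainable value from length k. For each k, try every first piece i and keep the best of price[i] + r[k−i] minus the 5 cut fee when i<k.
r[1] = 4
r[2] = max(4+4-5, 6+0) = 6
r[3] = max(4+6-5, 6+4-5, 16+0) = 16
r[4] = max(4+16-5, 6+6-5, 16+4-5, 26+0) = 26
r[5] = max(4+26-5, 6+16-5, 16+6-5, 26+4-5, 25+0) = 25
r[6] = max(4+25-5, 6+26-5, 16+16-5, 26+6-5, 25+4-5, 42+0) = 42
r[7] = max(4+42-5, 6+25-5, 16+26-5, …, 42+4-5, 34+0) = 41
r[8] = max(4+41-5, 6+42-5, 16+25-5, …, 34+4-5, 28+0) = 47
One optimal plan: pieces 4 + 4 (1 cut) → ¢52 − ¢5 = ¢47.

47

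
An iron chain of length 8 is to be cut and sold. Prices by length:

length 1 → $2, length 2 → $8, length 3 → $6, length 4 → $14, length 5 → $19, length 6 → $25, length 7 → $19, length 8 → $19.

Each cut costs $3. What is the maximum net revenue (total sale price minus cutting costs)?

Let v[k] be the best obtainable value from length k. For each k, try every first piece i and keep the best of price[i] + v[k−i] minus the 3 cut fee when i<k.
v[1] = 2
v[2] = max(2+2-3, 8+0) = 8
v[3] = max(2+8-3, 8+2-3, 6+0) = 7
v[4] = max(2+7-3, 8+8-3, 6+2-3, 14+0) = 14
v[5] = max(2+14-3, 8+7-3, 6+8-3, 14+2-3, 19+0) = 19
v[6] = max(2+19-3, 8+14-3, 6+7-3, 14+8-3, 19+2-3, 25+0) = 25
v[7] = max(2+25-3, 8+19-3, 6+14-3, …, 25+2-3, 19+0) = 24
v[8] = max(2+24-3, 8+25-3, 6+19-3, …, 19+2-3, 19+0) = 30
One optimal plan: pieces 6 + 2 (1 cut) → $33 − $3 = $30.

30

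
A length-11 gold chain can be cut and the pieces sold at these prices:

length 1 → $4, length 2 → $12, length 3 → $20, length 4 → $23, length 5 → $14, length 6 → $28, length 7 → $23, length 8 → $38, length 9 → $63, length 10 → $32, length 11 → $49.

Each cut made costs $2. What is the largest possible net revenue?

73

Let v[k] be the best obtainable value from length k. For each k, try every first piece i and keep the best of price[i] + v[k−i] minus the 2 cut fee when i<k.
v[1] = 4
v[2] = 12
v[3] = 20
v[4] = 23
v[5] = 30  (first piece 2, then v[3]=20)
v[6] = 38  (first piece 3, then v[3]=20)
v[7] = 41  (first piece 3, then v[4]=23)
v[8] = 48  (first piece 2, then v[6]=38)
v[9] = 63
v[10] = 65  (first piece 1, then v[9]=63)
v[11] = 73  (first piece 2, then v[9]=63)
One optimal plan: pieces 9 + 2 (1 cut) → $75 − $2 = $73.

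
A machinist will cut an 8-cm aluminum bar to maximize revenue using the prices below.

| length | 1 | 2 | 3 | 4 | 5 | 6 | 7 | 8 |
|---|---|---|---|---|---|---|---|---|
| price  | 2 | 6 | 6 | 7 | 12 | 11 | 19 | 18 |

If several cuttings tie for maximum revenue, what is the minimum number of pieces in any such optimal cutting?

Consider every possible first cut. r[k] is the best of p[i]+r[k−i] over all sellable i≤k.
r[1] = 2
r[2] = max(2+2, 6+0) = 6
r[3] = max(2+6, 6+2, 6+0) = 8
r[4] = max(2+8, 6+6, 6+2, 7+0) = 12
r[5] = max(2+12, 6+8, 6+6, 7+2, 12+0) = 14
r[6] = max(2+14, 6+12, 6+8, 7+6, 12+2, 11+0) = 18
r[7] = max(2+18, 6+14, 6+12, …, 11+2, 19+0) = 20
r[8] = max(2+20, 6+18, 6+14, …, 19+2, 18+0) = 24
Maximum revenue is $24.
Now minimize piece count subject to staying optimal: for each k, pieces[k] = 1 + min over i with p[i]+r[k−i]=r[k] of pieces[k−i].
pieces[5] = 3
pieces[6] = 3
pieces[7] = 4
pieces[8] = 4

4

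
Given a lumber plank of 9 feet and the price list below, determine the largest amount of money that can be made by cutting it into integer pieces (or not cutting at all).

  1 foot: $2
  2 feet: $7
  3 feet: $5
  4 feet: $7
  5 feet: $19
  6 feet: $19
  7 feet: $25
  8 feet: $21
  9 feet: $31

Let v[k] be the best obtainable value from length k. For each k, try every first piece i and keep the best of price[i] + v[k−i].
v[1] = 2
v[2] = max(2+2, 7+0) = 7
v[3] = max(2+7, 7+2, 5+0) = 9
v[4] = max(2+9, 7+7, 5+2, 7+0) = 14
v[5] = max(2+14, 7+9, 5+7, 7+2, 19+0) = 19
v[6] = max(2+19, 7+14, 5+9, 7+7, 19+2, 19+0) = 21
v[7] = max(2+21, 7+19, 5+14, …, 19+2, 25+0) = 26
v[8] = max(2+26, 7+21, 5+19, …, 25+2, 21+0) = 28
v[9] = max(2+28, 7+26, 5+21, …, 21+2, 31+0) = 33
One optimal cutting: 5 + 2 + 2 → $19 + $7 + $7 = $33.

33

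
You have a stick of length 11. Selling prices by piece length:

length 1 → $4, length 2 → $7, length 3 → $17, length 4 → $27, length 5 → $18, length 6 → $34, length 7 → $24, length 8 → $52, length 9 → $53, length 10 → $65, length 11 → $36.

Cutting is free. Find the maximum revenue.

Build v[k] bottom-up: v[k] = max over allowed piece i of (p[i] + v[k−i]).
v[1] = 4
v[2] = 8  (first piece 1, then v[1]=4)
v[3] = 17
v[4] = 27
v[5] = 31  (first piece 1, then v[4]=27)
v[6] = 35  (first piece 1, then v[5]=31)
v[7] = 44  (first piece 3, then v[4]=27)
v[8] = 54  (first piece 4, then v[4]=27)
v[9] = 58  (first piece 1, then v[8]=54)
v[10] = 65
v[11] = 71  (first piece 3, then v[8]=54)
One optimal cutting: 4 + 4 + 3 → $27 + $27 + $17 = $71.

71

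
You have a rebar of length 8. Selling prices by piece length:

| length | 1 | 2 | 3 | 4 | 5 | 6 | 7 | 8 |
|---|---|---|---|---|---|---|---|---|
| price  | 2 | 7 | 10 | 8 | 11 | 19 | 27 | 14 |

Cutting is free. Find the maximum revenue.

29

Let v[k] be the best obtainable value from length k. For each k, try every first piece i and keep the best of price[i] + v[k−i].
v[1] = 2
v[2] = max(2+2, 7+0) = 7
v[3] = max(2+7, 7+2, 10+0) = 10
v[4] = max(2+10, 7+7, 10+2, 8+0) = 14
v[5] = max(2+14, 7+10, 10+7, 8+2, 11+0) = 17
v[6] = max(2+17, 7+14, 10+10, 8+7, 11+2, 19+0) = 21
v[7] = max(2+21, 7+17, 10+14, …, 19+2, 27+0) = 27
v[8] = max(2+27, 7+21, 10+17, …, 27+2, 14+0) = 29
One optimal cutting: 7 + 1 → ₹27 + ₹2 = ₹29.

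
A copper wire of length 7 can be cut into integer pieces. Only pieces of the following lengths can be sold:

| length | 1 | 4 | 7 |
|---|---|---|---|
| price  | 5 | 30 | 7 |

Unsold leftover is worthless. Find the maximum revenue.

45

Build f[k] bottom-up: f[k] = max over allowed piece i of (p[i] + f[k−i]).
f[1] = 5
f[2] = 10  (first piece 1, then f[1]=5)
f[3] = 15  (first piece 1, then f[2]=10)
f[4] = max(5+15, 30+0) = 30
f[5] = max(5+30, 30+5) = 35
f[6] = max(5+35, 30+10) = 40
f[7] = max(5+40, 30+15, 7+0) = 45
One optimal cutting: 4 + 1 + 1 + 1 → €45.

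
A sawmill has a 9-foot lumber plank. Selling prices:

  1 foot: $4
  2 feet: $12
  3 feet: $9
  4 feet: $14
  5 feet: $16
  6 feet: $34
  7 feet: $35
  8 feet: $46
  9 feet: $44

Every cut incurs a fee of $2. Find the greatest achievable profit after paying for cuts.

48

Build r[k] bottom-up: r[k] = max over allowed piece i of (p[i] + r[k−i]) − 2 per cut.
r[1] = 4
r[2] = max(4+4-2, 12+0) = 12
r[3] = max(4+12-2, 12+4-2, 9+0) = 14
r[4] = max(4+14-2, 12+12-2, 9+4-2, 14+0) = 22
r[5] = max(4+22-2, 12+14-2, 9+12-2, 14+4-2, 16+0) = 24
r[6] = max(4+24-2, 12+22-2, 9+14-2, 14+12-2, 16+4-2, 34+0) = 34
r[7] = max(4+34-2, 12+24-2, 9+22-2, …, 34+4-2, 35+0) = 36
r[8] = max(4+36-2, 12+34-2, 9+24-2, …, 35+4-2, 46+0) = 46
r[9] = max(4+46-2, 12+36-2, 9+34-2, …, 46+4-2, 44+0) = 48
One optimal plan: pieces 8 + 1 (1 cut) → $50 − $2 = $48.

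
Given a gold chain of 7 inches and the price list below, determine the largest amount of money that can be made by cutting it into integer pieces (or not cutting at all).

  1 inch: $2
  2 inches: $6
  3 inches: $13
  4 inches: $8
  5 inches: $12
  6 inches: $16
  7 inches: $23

28

Consider every possible first cut. best[k] is the best of p[i]+best[k−i] over all sellable i≤k.
best[1] = 2
best[2] = max(2+2, 6+0) = 6
best[3] = max(2+6, 6+2, 13+0) = 13
best[4] = max(2+13, 6+6, 13+2, 8+0) = 15
best[5] = max(2+15, 6+13, 13+6, 8+2, 12+0) = 19
best[6] = max(2+19, 6+15, 13+13, 8+6, 12+2, 16+0) = 26
best[7] = max(2+26, 6+19, 13+15, …, 16+2, 23+0) = 28
One optimal cutting: 3 + 3 + 1 → $13 + $13 + $2 = $28.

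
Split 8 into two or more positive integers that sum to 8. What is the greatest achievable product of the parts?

18

Define f[k] = max over 1≤i<k of i · max(k−i, f[k−i]); the inner max lets the remainder stay uncut if that's better.
f[2] = 1×max(1,0) = 1×1 = 1
f[3] = max(1×2, 2×1) = 2
f[4] = max(1×3, 2×2, 3×1) = 4
f[5] = max(1×4, 2×3, 3×2, 4×1) = 6
f[6] = max(1×6, 2×4, 3×3, 4×2, 5×1) = 9
f[7] = max(1×9, 2×6, 3×4, 4×3, 5×2, 6×1) = 12
f[8] = max(1×12, 2×9, 3×6, …, 6×2, 7×1) = 18
One optimal split: 3 + 3 + 2; product 3×3×2 = 18.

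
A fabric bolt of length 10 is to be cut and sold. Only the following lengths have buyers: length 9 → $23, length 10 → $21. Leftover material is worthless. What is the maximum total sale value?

Build best[k] bottom-up: best[k] = max over allowed piece i of (p[i] + best[k−i]).
best[1] = 0
best[2] = 0
best[3] = 0
best[4] = 0
best[5] = 0
best[6] = 0
best[7] = 0
best[8] = 0
best[9] = 23
best[10] = max(23+0, 21+0) = 23
One optimal cutting: pieces 9 with 1 yard of scrap → $23.

23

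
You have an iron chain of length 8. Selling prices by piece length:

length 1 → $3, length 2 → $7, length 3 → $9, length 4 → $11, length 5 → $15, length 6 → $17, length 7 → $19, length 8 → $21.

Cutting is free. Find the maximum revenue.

Build v[k] bottom-up: v[k] = max over allowed piece i of (p[i] + v[k−i]).
v[1] = 3
v[2] = 7
v[3] = 10  (first piece 1, then v[2]=7)
v[4] = 14  (first piece 2, then v[2]=7)
v[5] = 17  (first piece 1, then v[4]=14)
v[6] = 21  (first piece 2, then v[4]=14)
v[7] = 24  (first piece 1, then v[6]=21)
v[8] = 28  (first piece 2, then v[6]=21)
One optimal cutting: 2 + 2 + 2 + 2 → $7 + $7 + $7 + $7 = $28.

28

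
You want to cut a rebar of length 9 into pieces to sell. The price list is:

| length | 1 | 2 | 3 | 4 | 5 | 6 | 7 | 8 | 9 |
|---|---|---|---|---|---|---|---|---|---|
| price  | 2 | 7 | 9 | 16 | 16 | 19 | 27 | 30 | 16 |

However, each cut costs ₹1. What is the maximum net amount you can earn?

33

Build r[k] bottom-up: r[k] = max over allowed piece i of (p[i] + r[k−i]) − 1 per cut.
r[1] = 2
r[2] = max(2+2-1, 7+0) = 7
r[3] = max(2+7-1, 7+2-1, 9+0) = 9
r[4] = max(2+9-1, 7+7-1, 9+2-1, 16+0) = 16
r[5] = max(2+16-1, 7+9-1, 9+7-1, 16+2-1, 16+0) = 17
r[6] = max(2+17-1, 7+16-1, 9+9-1, 16+7-1, 16+2-1, 19+0) = 22
r[7] = max(2+22-1, 7+17-1, 9+16-1, …, 19+2-1, 27+0) = 27
r[8] = max(2+27-1, 7+22-1, 9+17-1, …, 27+2-1, 30+0) = 31
r[9] = max(2+31-1, 7+27-1, 9+22-1, …, 30+2-1, 16+0) = 33
One optimal plan: pieces 7 + 2 (1 cut) → ₹34 − ₹1 = ₹33.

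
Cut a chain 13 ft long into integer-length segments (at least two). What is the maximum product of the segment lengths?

Define f[k] = max over 1≤i<k of i · max(k−i, f[k−i]); the inner max lets the remainder stay uncut if that's better.
f[2] = 1×max(1,0) = 1×1 = 1
f[3] = 1×max(2,1) = 1×2 = 2
f[4] = 2×max(2,1) = 2×2 = 4
f[5] = 2×max(3,2) = 2×3 = 6
f[6] = 3×max(3,2) = 3×3 = 9
f[7] = 2×max(5,6) = 2×6 = 12
f[8] = 2×max(6,9) = 2×9 = 18
f[9] = 3×max(6,9) = 3×9 = 27
f[10] = 2×max(8,18) = 2×18 = 36
f[11] = 2×max(9,27) = 2×27 = 54
f[12] = 3×max(9,27) = 3×27 = 81
f[13] = 2×max(11,54) = 2×54 = 108
One optimal split: 3 + 3 + 3 + 2 + 2; product 3×3×3×2×2 = 108.

108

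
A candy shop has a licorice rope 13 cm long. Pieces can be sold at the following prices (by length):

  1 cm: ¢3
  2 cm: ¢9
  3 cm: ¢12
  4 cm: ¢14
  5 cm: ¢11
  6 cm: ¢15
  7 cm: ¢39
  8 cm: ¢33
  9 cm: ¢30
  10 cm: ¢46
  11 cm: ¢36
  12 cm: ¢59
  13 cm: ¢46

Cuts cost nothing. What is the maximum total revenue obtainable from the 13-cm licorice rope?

66

Build best[k] bottom-up: best[k] = max over allowed piece i of (p[i] + best[k−i]).
best[1] = 3
best[2] = 9
best[3] = 12  (first piece 1, then best[2]=9)
best[4] = 18  (first piece 2, then best[2]=9)
best[5] = 21  (first piece 1, then best[4]=18)
best[6] = 27  (first piece 2, then best[4]=18)
best[7] = 39
best[8] = 42  (first piece 1, then best[7]=39)
best[9] = 48  (first piece 2, then best[7]=39)
best[10] = 51  (first piece 1, then best[9]=48)
best[11] = 57  (first piece 2, then best[9]=48)
best[12] = 60  (first piece 1, then best[11]=57)
best[13] = 66  (first piece 2, then best[11]=57)
One optimal cutting: 7 + 2 + 2 + 2 → ¢39 + ¢9 + ¢9 + ¢9 = ¢66.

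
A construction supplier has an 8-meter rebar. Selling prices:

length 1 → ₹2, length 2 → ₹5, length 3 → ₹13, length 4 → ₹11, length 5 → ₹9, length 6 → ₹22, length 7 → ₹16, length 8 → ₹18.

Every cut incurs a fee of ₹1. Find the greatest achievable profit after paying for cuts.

29

Let r[k] be the best obtainable value from length k. For each k, try every first piece i and keep the best of price[i] + r[k−i] minus the 1 cut fee when i<k.
r[1] = 2
r[2] = max(2+2-1, 5+0) = 5
r[3] = max(2+5-1, 5+2-1, 13+0) = 13
r[4] = max(2+13-1, 5+5-1, 13+2-1, 11+0) = 14
r[5] = max(2+14-1, 5+13-1, 13+5-1, 11+2-1, 9+0) = 17
r[6] = max(2+17-1, 5+14-1, 13+13-1, 11+5-1, 9+2-1, 22+0) = 25
r[7] = max(2+25-1, 5+17-1, 13+14-1, …, 22+2-1, 16+0) = 26
r[8] = max(2+26-1, 5+25-1, 13+17-1, …, 16+2-1, 18+0) = 29
One optimal plan: pieces 3 + 3 + 2 (2 cuts) → ₹31 − ₹2 = ₹29.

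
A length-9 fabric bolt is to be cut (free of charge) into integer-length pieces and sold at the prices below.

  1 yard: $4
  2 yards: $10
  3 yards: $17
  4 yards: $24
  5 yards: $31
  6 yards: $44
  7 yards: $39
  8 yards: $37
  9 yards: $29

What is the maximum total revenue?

Let R[k] be the best obtainable value from length k. For each k, try every first piece i and keep the best of price[i] + R[k−i].
R[1] = 4
R[2] = max(4+4, 10+0) = 10
R[3] = max(4+10, 10+4, 17+0) = 17
R[4] = max(4+17, 10+10, 17+4, 24+0) = 24
R[5] = max(4+24, 10+17, 17+10, 24+4, 31+0) = 31
R[6] = max(4+31, 10+24, 17+17, 24+10, 31+4, 44+0) = 44
R[7] = max(4+44, 10+31, 17+24, …, 44+4, 39+0) = 48
R[8] = max(4+48, 10+44, 17+31, …, 39+4, 37+0) = 54
R[9] = max(4+54, 10+48, 17+44, …, 37+4, 29+0) = 61
One optimal cutting: 6 + 3 → $44 + $17 = $61.

61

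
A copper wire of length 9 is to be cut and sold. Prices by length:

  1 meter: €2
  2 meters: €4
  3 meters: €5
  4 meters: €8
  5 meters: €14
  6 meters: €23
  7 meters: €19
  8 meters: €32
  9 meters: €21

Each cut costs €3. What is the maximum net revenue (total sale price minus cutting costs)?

Build v[k] bottom-up: v[k] = max over allowed piece i of (p[i] + v[k−i]) − 3 per cut.
v[1] = 2
v[2] = max(2+2-3, 4+0) = 4
v[3] = max(2+4-3, 4+2-3, 5+0) = 5
v[4] = max(2+5-3, 4+4-3, 5+2-3, 8+0) = 8
v[5] = max(2+8-3, 4+5-3, 5+4-3, 8+2-3, 14+0) = 14
v[6] = max(2+14-3, 4+8-3, 5+5-3, 8+4-3, 14+2-3, 23+0) = 23
v[7] = max(2+23-3, 4+14-3, 5+8-3, …, 23+2-3, 19+0) = 22
v[8] = max(2+22-3, 4+23-3, 5+14-3, …, 19+2-3, 32+0) = 32
v[9] = max(2+32-3, 4+22-3, 5+23-3, …, 32+2-3, 21+0) = 31
One optimal plan: pieces 8 + 1 (1 cut) → €34 − €3 = €31.

31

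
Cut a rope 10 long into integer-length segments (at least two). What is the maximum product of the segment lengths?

Let g[k] be the best product for length k (with at least one cut). For each first piece i, the rest contributes max(k−i, g[k−i]).
g[2] = 1×max(1,0) = 1×1 = 1
g[3] = max(1×2, 2×1) = 2
g[4] = max(1×3, 2×2, 3×1) = 4
g[5] = max(1×4, 2×3, 3×2, 4×1) = 6
g[6] = max(1×6, 2×4, 3×3, 4×2, 5×1) = 9
g[7] = max(1×9, 2×6, 3×4, 4×3, 5×2, 6×1) = 12
g[8] = max(1×12, 2×9, 3×6, …, 6×2, 7×1) = 18
g[9] = max(1×18, 2×12, 3×9, …, 7×2, 8×1) = 27
g[10] = max(1×27, 2×18, 3×12, …, 8×2, 9×1) = 36
One optimal split: 3 + 3 + 2 + 2; product 3×3×2×2 = 36.

36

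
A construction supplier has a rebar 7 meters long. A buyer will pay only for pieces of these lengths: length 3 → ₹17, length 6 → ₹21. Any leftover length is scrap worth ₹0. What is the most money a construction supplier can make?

34

Build r[k] bottom-up: r[k] = max over allowed piece i of (p[i] + r[k−i]).
r[1] = 0
r[2] = 0
r[3] = 17
r[4] = 17
r[5] = 17
r[6] = max(17+17, 21+0) = 34
r[7] = max(17+17, 21+0) = 34
One optimal cutting: pieces 3 + 3 with 1 meter of scrap → ₹34.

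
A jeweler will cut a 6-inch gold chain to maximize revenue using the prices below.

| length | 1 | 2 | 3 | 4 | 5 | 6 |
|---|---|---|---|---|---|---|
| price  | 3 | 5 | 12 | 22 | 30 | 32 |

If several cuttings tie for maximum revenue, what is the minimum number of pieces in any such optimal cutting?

Consider every possible first cut. r[k] is the best of p[i]+r[k−i] over all sellable i≤k.
r[1] = 3
r[2] = max(3+3, 5+0) = 6
r[3] = max(3+6, 5+3, 12+0) = 12
r[4] = max(3+12, 5+6, 12+3, 22+0) = 22
r[5] = max(3+22, 5+12, 12+6, 22+3, 30+0) = 30
r[6] = max(3+30, 5+22, 12+12, 22+6, 30+3, 32+0) = 33
Maximum revenue is $33.
Now minimize piece count subject to staying optimal: for each k, pieces[k] = 1 + min over i with p[i]+r[k−i]=r[k] of pieces[k−i].
pieces[3] = 1
pieces[4] = 1
pieces[5] = 1
pieces[6] = 2

2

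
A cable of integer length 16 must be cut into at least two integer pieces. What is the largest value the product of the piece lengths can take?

Fill prod[k] for k=2..16: at each k try every first piece i and multiply by the better of (k−i) uncut or prod[k−i].
Small cases: prod[2]=1, prod[3]=2, prod[4]=4, prod[5]=6, prod[6]=9, prod[7]=12, prod[8]=18, prod[9]=27.
prod[10] = max(1·27, 2·18, 3·12, …, 8·2, 9·1) = 36
prod[11] = max(1·36, 2·27, 3·18, …, 9·2, 10·1) = 54
prod[12] = max(1·54, 2·36, 3·27, …, 10·2, 11·1) = 81
prod[13] = max(1·81, 2·54, 3·36, …, 11·2, 12·1) = 108
prod[14] = max(1·108, 2·81, 3·54, …, 12·2, 13·1) = 162
prod[15] = max(1·162, 2·108, 3·81, …, 13·2, 14·1) = 243
prod[16] = max(1·243, 2·162, 3·108, …, 14·2, 15·1) = 324
One optimal split: 3 + 3 + 3 + 3 + 2 + 2; product 3·3·3·3·2·2 = 324.

324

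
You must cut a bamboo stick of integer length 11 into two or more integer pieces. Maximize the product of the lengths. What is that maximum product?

Define P[k] = max over 1≤i<k of i · max(k−i, P[k−i]); the inner max lets the remainder stay uncut if that's better.
P[2] = 1×max(1,0) = 1×1 = 1
P[3] = 1×max(2,1) = 1×2 = 2
P[4] = 2×max(2,1) = 2×2 = 4
P[5] = 2×max(3,2) = 2×3 = 6
P[6] = 3×max(3,2) = 3×3 = 9
P[7] = 2×max(5,6) = 2×6 = 12
P[8] = 2×max(6,9) = 2×9 = 18
P[9] = 3×max(6,9) = 3×9 = 27
P[10] = 2×max(8,18) = 2×18 = 36
P[11] = 2×max(9,27) = 2×27 = 54
One optimal split: 3 + 3 + 3 + 2; product 3×3×3×2 = 54.

54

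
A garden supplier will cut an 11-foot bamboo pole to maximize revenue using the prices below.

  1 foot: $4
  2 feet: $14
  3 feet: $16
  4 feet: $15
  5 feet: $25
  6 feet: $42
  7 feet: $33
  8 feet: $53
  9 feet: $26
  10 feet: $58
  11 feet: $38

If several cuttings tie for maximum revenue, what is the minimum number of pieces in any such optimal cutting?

4

Let r[k] be the best obtainable value from length k. For each k, try every first piece i and keep the best of price[i] + r[k−i].
r[1] = 4
r[2] = max(4+4, 14+0) = 14
r[3] = max(4+14, 14+4, 16+0) = 18
r[4] = max(4+18, 14+14, 16+4, 15+0) = 28
r[5] = max(4+28, 14+18, 16+14, 15+4, 25+0) = 32
r[6] = max(4+32, 14+28, 16+18, 15+14, 25+4, 42+0) = 42
r[7] = max(4+42, 14+32, 16+28, …, 42+4, 33+0) = 46
r[8] = max(4+46, 14+42, 16+32, …, 33+4, 53+0) = 56
r[9] = max(4+56, 14+46, 16+42, …, 53+4, 26+0) = 60
r[10] = max(4+60, 14+56, 16+46, …, 26+4, 58+0) = 70
r[11] = max(4+70, 14+60, 16+56, …, 58+4, 38+0) = 74
Maximum revenue is $74.
Now minimize piece count subject to staying optimal: for each k, pieces[k] = 1 + min over i with p[i]+r[k−i]=r[k] of pieces[k−i].
pieces[8] = 2
pieces[9] = 3
pieces[10] = 3
pieces[11] = 4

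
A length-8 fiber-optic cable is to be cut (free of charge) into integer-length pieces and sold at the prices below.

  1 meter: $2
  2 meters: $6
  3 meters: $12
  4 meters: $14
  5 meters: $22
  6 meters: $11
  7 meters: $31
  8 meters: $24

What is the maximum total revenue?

Consider every possible first cut. R[k] is the best of p[i]+R[k−i] over all sellable i≤k.
R[1] = 2
R[2] = max(2+2, 6+0) = 6
R[3] = max(2+6, 6+2, 12+0) = 12
R[4] = max(2+12, 6+6, 12+2, 14+0) = 14
R[5] = max(2+14, 6+12, 12+6, 14+2, 22+0) = 22
R[6] = max(2+22, 6+14, 12+12, 14+6, 22+2, 11+0) = 24
R[7] = max(2+24, 6+22, 12+14, …, 11+2, 31+0) = 31
R[8] = max(2+31, 6+24, 12+22, …, 31+2, 24+0) = 34
One optimal cutting: 5 + 3 → $22 + $12 = $34.

34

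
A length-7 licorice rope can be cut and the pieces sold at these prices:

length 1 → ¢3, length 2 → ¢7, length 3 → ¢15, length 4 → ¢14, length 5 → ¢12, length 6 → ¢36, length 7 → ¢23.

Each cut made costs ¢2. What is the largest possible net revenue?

37

Build v[k] bottom-up: v[k] = max over allowed piece i of (p[i] + v[k−i]) − 2 per cut.
v[1] = 3
v[2] = 7
v[3] = 15
v[4] = 16  (first piece 1, then v[3]=15)
v[5] = 20  (first piece 2, then v[3]=15)
v[6] = 36
v[7] = 37  (first piece 1, then v[6]=36)
One optimal plan: pieces 6 + 1 (1 cut) → ¢39 − ¢2 = ¢37.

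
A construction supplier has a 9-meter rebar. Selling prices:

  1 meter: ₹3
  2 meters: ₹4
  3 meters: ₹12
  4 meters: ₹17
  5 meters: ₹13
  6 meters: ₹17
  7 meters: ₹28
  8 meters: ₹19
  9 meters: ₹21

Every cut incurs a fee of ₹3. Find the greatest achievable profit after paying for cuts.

31

Consider every possible first cut. r[k] is the best of p[i]+r[k−i] over all sellable i≤k, charging 3 whenever i<k.
r[1] = 3
r[2] = max(3+3-3, 4+0) = 4
r[3] = max(3+4-3, 4+3-3, 12+0) = 12
r[4] = max(3+12-3, 4+4-3, 12+3-3, 17+0) = 17
r[5] = max(3+17-3, 4+12-3, 12+4-3, 17+3-3, 13+0) = 17
r[6] = max(3+17-3, 4+17-3, 12+12-3, 17+4-3, 13+3-3, 17+0) = 21
r[7] = max(3+21-3, 4+17-3, 12+17-3, …, 17+3-3, 28+0) = 28
r[8] = max(3+28-3, 4+21-3, 12+17-3, …, 28+3-3, 19+0) = 31
r[9] = max(3+31-3, 4+28-3, 12+21-3, …, 19+3-3, 21+0) = 31
One optimal plan: pieces 4 + 4 + 1 (2 cuts) → ₹37 − ₹6 = ₹31.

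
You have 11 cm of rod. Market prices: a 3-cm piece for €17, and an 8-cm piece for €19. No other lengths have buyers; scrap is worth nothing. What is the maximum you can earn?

Build f[k] bottom-up: f[k] = max over allowed piece i of (p[i] + f[k−i]).
f[1] = 0
f[2] = 0
f[3] = 17
f[4] = 17
f[5] = 17
f[6] = 34  (first piece 3, then f[3]=17)
f[7] = 34
f[8] = max(17+17, 19+0) = 34
f[9] = max(17+34, 19+0) = 51
f[10] = max(17+34, 19+0) = 51
f[11] = max(17+34, 19+17) = 51
One optimal cutting: pieces 3 + 3 + 3 with 2 cm of scrap → €51.

51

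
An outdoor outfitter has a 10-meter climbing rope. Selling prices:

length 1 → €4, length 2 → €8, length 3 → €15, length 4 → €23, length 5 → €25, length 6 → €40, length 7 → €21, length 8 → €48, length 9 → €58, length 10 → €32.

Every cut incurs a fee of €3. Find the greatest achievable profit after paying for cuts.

60

Let v[k] be the best obtainable value from length k. For each k, try every first piece i and keep the best of price[i] + v[k−i] minus the 3 cut fee when i<k.
v[1] = 4
v[2] = max(4+4-3, 8+0) = 8
v[3] = max(4+8-3, 8+4-3, 15+0) = 15
v[4] = max(4+15-3, 8+8-3, 15+4-3, 23+0) = 23
v[5] = max(4+23-3, 8+15-3, 15+8-3, 23+4-3, 25+0) = 25
v[6] = max(4+25-3, 8+23-3, 15+15-3, 23+8-3, 25+4-3, 40+0) = 40
v[7] = max(4+40-3, 8+25-3, 15+23-3, …, 40+4-3, 21+0) = 41
v[8] = max(4+41-3, 8+40-3, 15+25-3, …, 21+4-3, 48+0) = 48
v[9] = max(4+48-3, 8+41-3, 15+40-3, …, 48+4-3, 58+0) = 58
v[10] = max(4+58-3, 8+48-3, 15+41-3, …, 58+4-3, 32+0) = 60
One optimal plan: pieces 6 + 4 (1 cut) → €63 − €3 = €60.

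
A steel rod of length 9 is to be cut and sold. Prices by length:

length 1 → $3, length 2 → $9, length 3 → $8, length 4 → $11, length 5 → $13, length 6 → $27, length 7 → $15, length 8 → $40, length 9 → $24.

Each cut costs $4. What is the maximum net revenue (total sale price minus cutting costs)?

Consider every possible first cut. v[k] is the best of p[i]+v[k−i] over all sellable i≤k, charging 4 whenever i<k.
v[1] = 3
v[2] = 9
v[3] = 8  (first piece 1, then v[2]=9)
v[4] = 14  (first piece 2, then v[2]=9)
v[5] = 13  (first piece 1, then v[4]=14)
v[6] = 27
v[7] = 26  (first piece 1, then v[6]=27)
v[8] = 40
v[9] = 39  (first piece 1, then v[8]=40)
One optimal plan: pieces 8 + 1 (1 cut) → $43 − $4 = $39.

39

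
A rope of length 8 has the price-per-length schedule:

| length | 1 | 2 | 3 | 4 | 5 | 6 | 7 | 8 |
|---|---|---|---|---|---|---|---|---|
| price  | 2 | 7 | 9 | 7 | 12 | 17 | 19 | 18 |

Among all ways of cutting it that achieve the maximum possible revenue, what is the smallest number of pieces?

Build r[k] bottom-up: r[k] = max over allowed piece i of (p[i] + r[k−i]).
r[1] = 2
r[2] = max(2+2, 7+0) = 7
r[3] = max(2+7, 7+2, 9+0) = 9
r[4] = max(2+9, 7+7, 9+2, 7+0) = 14
r[5] = max(2+14, 7+9, 9+7, 7+2, 12+0) = 16
r[6] = max(2+16, 7+14, 9+9, 7+7, 12+2, 17+0) = 21
r[7] = max(2+21, 7+16, 9+14, …, 17+2, 19+0) = 23
r[8] = max(2+23, 7+21, 9+16, …, 19+2, 18+0) = 28
Maximum revenue is €28.
Now minimize piece count subject to staying optimal: for each k, pieces[k] = 1 + min over i with p[i]+r[k−i]=r[k] of pieces[k−i].
pieces[5] = 2
pieces[6] = 3
pieces[7] = 3
pieces[8] = 4

4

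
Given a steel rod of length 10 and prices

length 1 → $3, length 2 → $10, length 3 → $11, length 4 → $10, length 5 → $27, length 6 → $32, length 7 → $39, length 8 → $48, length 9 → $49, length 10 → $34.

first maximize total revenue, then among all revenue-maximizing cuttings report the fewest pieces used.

Let r[k] be the best obtainable value from length k. For each k, try every first piece i and keep the best of price[i] + r[k−i].
r[1] = 3
r[2] = 10
r[3] = 13  (first piece 1, then r[2]=10)
r[4] = 20  (first piece 2, then r[2]=10)
r[5] = 27
r[6] = 32
r[7] = 39
r[8] = 48
r[9] = 51  (first piece 1, then r[8]=48)
r[10] = 58  (first piece 2, then r[8]=48)
Maximum revenue is $58.
Now minimize piece count subject to staying optimal: for each k, pieces[k] = 1 + min over i with p[i]+r[k−i]=r[k] of pieces[k−i].
pieces[7] = 1
pieces[8] = 1
pieces[9] = 2
pieces[10] = 2

2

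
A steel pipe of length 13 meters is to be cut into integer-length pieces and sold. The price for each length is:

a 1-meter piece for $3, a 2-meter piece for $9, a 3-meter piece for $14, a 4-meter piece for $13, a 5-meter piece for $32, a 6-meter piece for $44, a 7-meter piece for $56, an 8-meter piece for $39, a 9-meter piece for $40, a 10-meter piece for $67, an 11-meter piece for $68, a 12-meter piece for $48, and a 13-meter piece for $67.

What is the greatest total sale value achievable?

100

Consider every possible first cut. r[k] is the best of p[i]+r[k−i] over all sellable i≤k.
r[1] = 3
r[2] = max(3+3, 9+0) = 9
r[3] = max(3+9, 9+3, 14+0) = 14
r[4] = max(3+14, 9+9, 14+3, 13+0) = 18
r[5] = max(3+18, 9+14, 14+9, 13+3, 32+0) = 32
r[6] = max(3+32, 9+18, 14+14, 13+9, 32+3, 44+0) = 44
r[7] = max(3+44, 9+32, 14+18, …, 44+3, 56+0) = 56
r[8] = max(3+56, 9+44, 14+32, …, 56+3, 39+0) = 59
r[9] = max(3+59, 9+56, 14+44, …, 39+3, 40+0) = 65
r[10] = max(3+65, 9+59, 14+56, …, 40+3, 67+0) = 70
r[11] = max(3+70, 9+65, 14+59, …, 67+3, 68+0) = 76
r[12] = max(3+76, 9+70, 14+65, …, 68+3, 48+0) = 88
r[13] = max(3+88, 9+76, 14+70, …, 48+3, 67+0) = 100
One optimal cutting: 7 + 6 → $56 + $44 = $100.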